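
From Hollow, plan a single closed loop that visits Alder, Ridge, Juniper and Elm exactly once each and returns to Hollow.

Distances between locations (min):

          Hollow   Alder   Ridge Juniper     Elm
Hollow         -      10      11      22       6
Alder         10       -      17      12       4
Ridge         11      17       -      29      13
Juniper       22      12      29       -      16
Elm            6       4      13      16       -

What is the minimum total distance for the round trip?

Hollow-Alder-Ridge-Juniper-Elm-Hollow: 10+17+29+16+6 = 78
Hollow-Alder-Ridge-Elm-Juniper-Hollow: 10+17+13+16+22 = 78
Hollow-Alder-Juniper-Ridge-Elm-Hollow: 10+12+29+13+6 = 70
Hollow-Alder-Juniper-Elm-Ridge-Hollow: 10+12+16+13+11 = 62
Hollow-Alder-Elm-Ridge-Juniper-Hollow: 10+4+13+29+22 = 78
Hollow-Alder-Elm-Juniper-Ridge-Hollow: 10+4+16+29+11 = 70
Hollow-Ridge-Alder-Juniper-Elm-Hollow: 11+17+12+16+6 = 62
Hollow-Ridge-Alder-Elm-Juniper-Hollow: 11+17+4+16+22 = 70
Hollow-Ridge-Juniper-Alder-Elm-Hollow: 11+29+12+4+6 = 62
Hollow-Ridge-Elm-Alder-Juniper-Hollow: 11+13+4+12+22 = 62
Hollow-Juniper-Alder-Ridge-Elm-Hollow: 22+12+17+13+6 = 70
Hollow-Juniper-Ridge-Alder-Elm-Hollow: 22+29+17+4+6 = 78
The minimum is 62.
One optimal route: Hollow → Alder → Juniper → Elm → Ridge → Hollow (or its reverse).

Minimum total distance: 62 min.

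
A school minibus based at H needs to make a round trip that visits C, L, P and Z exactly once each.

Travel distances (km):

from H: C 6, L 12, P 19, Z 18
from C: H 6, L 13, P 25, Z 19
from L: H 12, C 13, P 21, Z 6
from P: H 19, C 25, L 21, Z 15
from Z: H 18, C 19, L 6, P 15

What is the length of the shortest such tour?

With 4 stops there are 4!/2 = 12 distinct round trips (a route and its reverse cost the same).
H → C → L → P → Z → H: 6+13+21+15+18 = 73
H → C → L → Z → P → H: 6+13+6+15+19 = 59
H → C → P → L → Z → H: 6+25+21+6+18 = 76
H → C → P → Z → L → H: 6+25+15+6+12 = 64
H → C → Z → L → P → H: 6+19+6+21+19 = 71
H → C → Z → P → L → H: 6+19+15+21+12 = 73
H → L → C → P → Z → H: 12+13+25+15+18 = 83
H → L → C → Z → P → H: 12+13+19+15+19 = 78
H → L → P → C → Z → H: 12+21+25+19+18 = 95
H → L → Z → C → P → H: 12+6+19+25+19 = 81
H → P → C → L → Z → H: 19+25+13+6+18 = 81
H → P → L → C → Z → H: 19+21+13+19+18 = 90
The minimum is 59.
One optimal route: H → C → L → Z → P → H (or its reverse).

Shortest round trip = 59 km.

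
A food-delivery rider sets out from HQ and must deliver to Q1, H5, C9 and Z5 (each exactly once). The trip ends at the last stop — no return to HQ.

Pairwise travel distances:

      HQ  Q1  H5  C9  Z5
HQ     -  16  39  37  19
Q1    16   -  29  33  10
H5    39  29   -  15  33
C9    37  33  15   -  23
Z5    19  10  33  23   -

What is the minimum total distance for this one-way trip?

Minimum one-way distance = 64.

There are 4! = 24 possible orderings.
HQ - Q1 - H5 - C9 - Z5: 16+29+15+23 = 83
HQ - Q1 - H5 - Z5 - C9: 16+29+33+23 = 101
HQ - Q1 - C9 - H5 - Z5: 16+33+15+33 = 97
HQ - Q1 - C9 - Z5 - H5: 16+33+23+33 = 105
HQ - Q1 - Z5 - H5 - C9: 16+10+33+15 = 74
HQ - Q1 - Z5 - C9 - H5: 16+10+23+15 = 64
HQ - H5 - Q1 - C9 - Z5: 39+29+33+23 = 124
HQ - H5 - Q1 - Z5 - C9: 39+29+10+23 = 101
HQ - H5 - C9 - Q1 - Z5: 39+15+33+10 = 97
HQ - H5 - C9 - Z5 - Q1: 39+15+23+10 = 87
HQ - H5 - Z5 - Q1 - C9: 39+33+10+33 = 115
HQ - H5 - Z5 - C9 - Q1: 39+33+23+33 = 128
HQ - C9 - Q1 - H5 - Z5: 37+33+29+33 = 132
HQ - C9 - Q1 - Z5 - H5: 37+33+10+33 = 113
… (10 more)
The minimum is 64.
One shortest path: HQ → Q1 → Z5 → C9 → H5.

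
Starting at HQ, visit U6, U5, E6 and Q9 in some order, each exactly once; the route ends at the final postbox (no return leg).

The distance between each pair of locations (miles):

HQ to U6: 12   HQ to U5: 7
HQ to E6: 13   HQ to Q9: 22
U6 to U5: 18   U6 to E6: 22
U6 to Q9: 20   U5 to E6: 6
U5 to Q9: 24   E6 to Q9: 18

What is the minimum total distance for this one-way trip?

Minimum one-way distance = 51 miles.

There are 4! = 24 possible orderings.
HQ→U6→U5→E6→Q9: 12+18+6+18 = 54
HQ→U6→U5→Q9→E6: 12+18+24+18 = 72
HQ→U6→E6→U5→Q9: 12+22+6+24 = 64
HQ→U6→E6→Q9→U5: 12+22+18+24 = 76
HQ→U6→Q9→U5→E6: 12+20+24+6 = 62
HQ→U6→Q9→E6→U5: 12+20+18+6 = 56
HQ→U5→U6→E6→Q9: 7+18+22+18 = 65
HQ→U5→U6→Q9→E6: 7+18+20+18 = 63
HQ→U5→E6→U6→Q9: 7+6+22+20 = 55
HQ→U5→E6→Q9→U6: 7+6+18+20 = 51
HQ→U5→Q9→U6→E6: 7+24+20+22 = 73
HQ→U5→Q9→E6→U6: 7+24+18+22 = 71
HQ→E6→U6→U5→Q9: 13+22+18+24 = 77
HQ→E6→U6→Q9→U5: 13+22+20+24 = 79
… (10 more)
The minimum is 51.
One shortest path: HQ → U5 → E6 → Q9 → U6.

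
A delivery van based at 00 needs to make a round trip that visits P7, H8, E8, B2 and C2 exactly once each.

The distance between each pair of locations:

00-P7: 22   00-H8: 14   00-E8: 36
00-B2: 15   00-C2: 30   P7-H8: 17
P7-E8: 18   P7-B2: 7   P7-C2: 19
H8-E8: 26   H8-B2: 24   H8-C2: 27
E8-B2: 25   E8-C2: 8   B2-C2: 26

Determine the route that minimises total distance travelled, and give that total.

There are 60 distinct closed tours to check (reversals are equivalent).
00 → P7 → H8 → E8 → B2 → C2 → 00: 22+17+26+25+26+30 = 146
00 → P7 → H8 → E8 → C2 → B2 → 00: 22+17+26+8+26+15 = 114
00 → P7 → H8 → B2 → E8 → C2 → 00: 22+17+24+25+8+30 = 126
00 → P7 → H8 → B2 → C2 → E8 → 00: 22+17+24+26+8+36 = 133
00 → P7 → H8 → C2 → E8 → B2 → 00: 22+17+27+8+25+15 = 114
00 → P7 → H8 → C2 → B2 → E8 → 00: 22+17+27+26+25+36 = 153
00 → P7 → E8 → H8 → B2 → C2 → 00: 22+18+26+24+26+30 = 146
00 → P7 → E8 → H8 → C2 → B2 → 00: 22+18+26+27+26+15 = 134
00 → P7 → E8 → B2 → H8 → C2 → 00: 22+18+25+24+27+30 = 146
00 → P7 → E8 → B2 → C2 → H8 → 00: 22+18+25+26+27+14 = 132
00 → P7 → E8 → C2 → H8 → B2 → 00: 22+18+8+27+24+15 = 114
00 → P7 → E8 → C2 → B2 → H8 → 00: 22+18+8+26+24+14 = 112
00 → P7 → B2 → H8 → E8 → C2 → 00: 22+7+24+26+8+30 = 117
00 → P7 → B2 → H8 → C2 → E8 → 00: 22+7+24+27+8+36 = 124
… (46 more)
00 → H8 → E8 → C2 → P7 → B2 → 00: 14+26+8+19+7+15 = 89  ← best
The minimum is 89.
One optimal route: 00 → H8 → E8 → C2 → P7 → B2 → 00 (or its reverse).

Shortest round trip = 89.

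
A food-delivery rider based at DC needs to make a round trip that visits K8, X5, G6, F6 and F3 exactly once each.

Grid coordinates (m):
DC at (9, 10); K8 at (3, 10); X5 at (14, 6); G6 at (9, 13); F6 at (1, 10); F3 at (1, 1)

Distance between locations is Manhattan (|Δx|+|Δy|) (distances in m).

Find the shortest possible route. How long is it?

DC→K8→X5→G6→F6→F3→DC: 6+15+12+11+9+17 = 70
DC→K8→X5→G6→F3→F6→DC: 6+15+12+20+9+8 = 70
DC→K8→X5→F6→G6→F3→DC: 6+15+17+11+20+17 = 86
DC→K8→X5→F6→F3→G6→DC: 6+15+17+9+20+3 = 70
DC→K8→X5→F3→G6→F6→DC: 6+15+18+20+11+8 = 78
DC→K8→X5→F3→F6→G6→DC: 6+15+18+9+11+3 = 62
DC→K8→G6→X5→F6→F3→DC: 6+9+12+17+9+17 = 70
DC→K8→G6→X5→F3→F6→DC: 6+9+12+18+9+8 = 62
DC→K8→G6→F6→X5→F3→DC: 6+9+11+17+18+17 = 78
DC→K8→G6→F6→F3→X5→DC: 6+9+11+9+18+9 = 62
DC→K8→G6→F3→X5→F6→DC: 6+9+20+18+17+8 = 78
DC→K8→G6→F3→F6→X5→DC: 6+9+20+9+17+9 = 70
DC→K8→F6→X5→G6→F3→DC: 6+2+17+12+20+17 = 74
DC→K8→F6→X5→F3→G6→DC: 6+2+17+18+20+3 = 66
… (46 more)
DC→K8→F6→F3→X5→G6→DC: 6+2+9+18+12+3 = 50  ← best
The minimum is 50.
One optimal route: DC → K8 → F6 → F3 → X5 → G6 → DC (or its reverse).

Shortest round trip = 50 m.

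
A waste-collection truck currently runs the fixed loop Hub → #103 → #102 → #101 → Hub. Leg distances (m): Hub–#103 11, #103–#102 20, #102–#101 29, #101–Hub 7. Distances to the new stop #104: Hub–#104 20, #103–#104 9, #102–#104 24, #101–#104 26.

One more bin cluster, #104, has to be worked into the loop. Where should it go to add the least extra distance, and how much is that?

Minimum extra distance: 13 m, inserting #104 between #103 and #102.

Insertion cost between consecutive stops i–j is d(i,#104) + d(#104,j) − d(i,j):
  between Hub and #103: 20 + 9 − 11 = 18
  between #103 and #102: 9 + 24 − 20 = 13
  between #102 and #101: 24 + 26 − 29 = 21
  between #101 and Hub: 26 + 20 − 7 = 39
Cheapest insertion is between #103 and #102, adding 13.
New total = 67 + 13 = 80.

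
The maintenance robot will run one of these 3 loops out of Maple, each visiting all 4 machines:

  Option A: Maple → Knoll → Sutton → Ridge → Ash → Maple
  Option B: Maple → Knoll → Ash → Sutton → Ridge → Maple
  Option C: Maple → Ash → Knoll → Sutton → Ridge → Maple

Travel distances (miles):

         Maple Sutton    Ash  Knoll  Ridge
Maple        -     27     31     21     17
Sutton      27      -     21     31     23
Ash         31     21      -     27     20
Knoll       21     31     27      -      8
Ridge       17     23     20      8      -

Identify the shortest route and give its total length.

109 miles — Option B is the shortest.

Option A: 21 + 31 + 23 + 20 + 31 = 126
Option B: 21 + 27 + 21 + 23 + 17 = 109
Option C: 31 + 27 + 31 + 23 + 17 = 129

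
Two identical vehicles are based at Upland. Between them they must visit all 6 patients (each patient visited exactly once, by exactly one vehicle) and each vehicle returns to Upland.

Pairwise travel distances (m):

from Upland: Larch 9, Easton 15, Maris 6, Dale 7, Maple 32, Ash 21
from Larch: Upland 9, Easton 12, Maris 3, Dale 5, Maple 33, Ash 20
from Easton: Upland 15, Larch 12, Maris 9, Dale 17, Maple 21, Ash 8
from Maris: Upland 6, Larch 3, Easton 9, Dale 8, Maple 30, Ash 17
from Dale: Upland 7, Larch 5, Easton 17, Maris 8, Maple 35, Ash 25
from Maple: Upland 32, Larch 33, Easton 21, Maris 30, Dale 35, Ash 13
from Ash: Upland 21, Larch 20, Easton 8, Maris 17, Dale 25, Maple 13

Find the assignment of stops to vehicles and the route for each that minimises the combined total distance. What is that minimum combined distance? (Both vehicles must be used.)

Check every non-empty split of the stops between the two vehicles; for each half take its own optimal tour:
  {Larch} + {Easton, Maris, Dale, Maple, Ash}: 18 + 77 = 95
  {Easton} + {Larch, Maris, Dale, Maple, Ash}: 30 + 77 = 107
  {Larch, Easton} + {Maris, Dale, Maple, Ash}: 36 + 77 = 113
  {Maris} + {Larch, Easton, Dale, Maple, Ash}: 12 + 77 = 89
  {Larch, Maris} + {Easton, Dale, Maple, Ash}: 18 + 77 = 95
  {Easton, Maris} + {Larch, Dale, Maple, Ash}: 30 + 77 = 107
  … (31 splits in total)
  {Dale} + {Larch, Easton, Maris, Maple, Ash}: 14 + 74 = 88  ← best
Best: vehicle 1 Upland → Dale → Upland = 14; vehicle 2 Upland → Larch → Maris → Easton → Ash → Maple → Upland = 74; combined 88.

Minimum combined distance: 88 m.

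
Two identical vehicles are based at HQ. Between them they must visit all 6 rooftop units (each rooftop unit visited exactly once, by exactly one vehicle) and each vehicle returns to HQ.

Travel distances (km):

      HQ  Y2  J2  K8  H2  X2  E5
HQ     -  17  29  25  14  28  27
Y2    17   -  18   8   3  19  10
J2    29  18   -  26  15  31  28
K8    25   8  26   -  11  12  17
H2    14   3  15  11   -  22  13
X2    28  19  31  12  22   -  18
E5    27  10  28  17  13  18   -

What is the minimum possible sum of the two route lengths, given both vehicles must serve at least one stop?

Minimum combined distance: 140 km.

There are 2^5 − 1 = 31 ways to divide the 6 stops into two non-empty groups. For each, the best each vehicle can do is its own shortest tour through its group:
  {Y2} + {J2, K8, H2, X2, E5}: 34 + 112 = 146
  {J2} + {Y2, K8, H2, X2, E5}: 58 + 82 = 140
  {Y2, J2} + {K8, H2, X2, E5}: 64 + 82 = 146
  {K8} + {Y2, J2, H2, X2, E5}: 50 + 103 = 153
  {Y2, K8} + {J2, H2, X2, E5}: 50 + 103 = 153
  {J2, K8} + {Y2, H2, X2, E5}: 80 + 73 = 153
  … (31 splits in total)
Best: vehicle 1 HQ → J2 → HQ = 58; vehicle 2 HQ → Y2 → K8 → X2 → E5 → H2 → HQ = 82; combined 140.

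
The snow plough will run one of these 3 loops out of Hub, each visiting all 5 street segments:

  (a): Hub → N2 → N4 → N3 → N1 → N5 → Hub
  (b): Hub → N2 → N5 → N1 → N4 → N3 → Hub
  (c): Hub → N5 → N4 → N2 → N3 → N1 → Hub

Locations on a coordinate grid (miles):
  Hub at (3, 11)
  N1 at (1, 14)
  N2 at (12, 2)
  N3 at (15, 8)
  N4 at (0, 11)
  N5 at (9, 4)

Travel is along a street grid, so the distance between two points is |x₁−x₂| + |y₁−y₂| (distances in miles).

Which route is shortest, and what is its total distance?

(a): 18 + 21 + 18 + 20 + 18 + 13 = 108
(b): 18 + 5 + 18 + 4 + 18 + 15 = 78
(c): 13 + 16 + 21 + 9 + 20 + 5 = 84

78 miles — (b) is the shortest.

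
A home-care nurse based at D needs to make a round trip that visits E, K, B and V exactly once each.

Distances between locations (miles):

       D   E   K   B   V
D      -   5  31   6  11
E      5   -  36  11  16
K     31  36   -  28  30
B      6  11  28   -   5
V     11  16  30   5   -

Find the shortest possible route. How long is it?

With 4 stops there are 4!/2 = 12 distinct round trips (a route and its reverse cost the same).
D → E → K → B → V → D: 5+36+28+5+11 = 85
D → E → K → V → B → D: 5+36+30+5+6 = 82
D → E → B → K → V → D: 5+11+28+30+11 = 85
D → E → B → V → K → D: 5+11+5+30+31 = 82
D → E → V → K → B → D: 5+16+30+28+6 = 85
D → E → V → B → K → D: 5+16+5+28+31 = 85
D → K → E → B → V → D: 31+36+11+5+11 = 94
D → K → E → V → B → D: 31+36+16+5+6 = 94
D → K → B → E → V → D: 31+28+11+16+11 = 97
D → K → V → E → B → D: 31+30+16+11+6 = 94
D → B → E → K → V → D: 6+11+36+30+11 = 94
D → B → K → E → V → D: 6+28+36+16+11 = 97
The minimum is 82.
One optimal route: D → E → K → V → B → D (or its reverse).

82 miles — the shortest possible round trip.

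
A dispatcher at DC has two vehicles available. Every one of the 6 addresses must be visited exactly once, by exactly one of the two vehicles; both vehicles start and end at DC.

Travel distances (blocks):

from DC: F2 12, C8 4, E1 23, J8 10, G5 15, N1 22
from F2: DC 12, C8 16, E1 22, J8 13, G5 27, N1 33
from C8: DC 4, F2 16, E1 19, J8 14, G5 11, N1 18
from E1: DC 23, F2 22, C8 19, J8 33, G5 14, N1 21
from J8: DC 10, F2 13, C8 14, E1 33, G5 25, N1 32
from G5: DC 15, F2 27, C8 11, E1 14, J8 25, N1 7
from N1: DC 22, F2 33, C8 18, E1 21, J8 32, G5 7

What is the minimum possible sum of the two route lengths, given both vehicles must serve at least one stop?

Minimum combined distance: 96 blocks.

There are 2^5 − 1 = 31 ways to divide the 6 stops into two non-empty groups. For each, the best each vehicle can do is its own shortest tour through its group:
  {F2} + {C8, E1, J8, G5, N1}: 24 + 86 = 110
  {C8} + {F2, E1, J8, G5, N1}: 8 + 88 = 96
  {F2, C8} + {E1, J8, G5, N1}: 32 + 86 = 118
  {E1} + {F2, C8, J8, G5, N1}: 46 + 78 = 124
  {F2, E1} + {C8, J8, G5, N1}: 57 + 64 = 121
  {C8, E1} + {F2, J8, G5, N1}: 46 + 78 = 124
  … (31 splits in total)
Best: vehicle 1 DC → C8 → DC = 8; vehicle 2 DC → J8 → F2 → E1 → G5 → N1 → DC = 88; combined 96.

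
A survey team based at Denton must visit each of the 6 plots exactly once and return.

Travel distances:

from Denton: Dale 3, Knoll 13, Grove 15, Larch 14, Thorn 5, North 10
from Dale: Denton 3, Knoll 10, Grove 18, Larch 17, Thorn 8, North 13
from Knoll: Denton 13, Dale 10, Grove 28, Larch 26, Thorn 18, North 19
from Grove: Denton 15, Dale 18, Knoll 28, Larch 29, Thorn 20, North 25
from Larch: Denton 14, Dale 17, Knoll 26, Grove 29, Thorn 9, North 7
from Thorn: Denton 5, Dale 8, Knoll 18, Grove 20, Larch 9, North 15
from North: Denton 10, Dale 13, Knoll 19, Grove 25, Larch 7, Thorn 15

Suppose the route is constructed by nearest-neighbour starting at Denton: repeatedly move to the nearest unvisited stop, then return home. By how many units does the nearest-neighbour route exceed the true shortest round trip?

From Denton: Dale=3, Thorn=5, North=10, Knoll=13, Larch=14, Grove=15 → choose Dale (3).
From Dale: Thorn=8, Knoll=10, North=13, Larch=17, Grove=18 → choose Thorn (8).
From Thorn: Larch=9, North=15, Knoll=18, Grove=20 → choose Larch (9).
From Larch: North=7, Knoll=26, Grove=29 → choose North (7).
From North: Knoll=19, Grove=25 → choose Knoll (19).
From Knoll: Grove=28 → choose Grove (28).
NN route Denton → Dale → Thorn → Larch → North → Knoll → Grove → Denton costs 89.
Optimal: Denton → Dale → Knoll → North → Larch → Thorn → Grove → Denton costs 83 (by enumerating all 360 distinct tours).
Excess = 89 − 83 = 6.

Excess over optimum: 6.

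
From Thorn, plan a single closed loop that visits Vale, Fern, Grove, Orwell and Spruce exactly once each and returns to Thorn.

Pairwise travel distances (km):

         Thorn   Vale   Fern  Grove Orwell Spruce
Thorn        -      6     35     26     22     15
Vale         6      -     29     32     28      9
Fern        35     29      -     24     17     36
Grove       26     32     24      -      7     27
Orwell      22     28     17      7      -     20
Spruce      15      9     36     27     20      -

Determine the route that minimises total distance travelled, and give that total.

Shortest round trip = 101 km.

There are 60 distinct closed tours to check (reversals are equivalent).
Thorn → Vale → Fern → Grove → Orwell → Spruce → Thorn: 6+29+24+7+20+15 = 101
Thorn → Vale → Fern → Grove → Spruce → Orwell → Thorn: 6+29+24+27+20+22 = 128
Thorn → Vale → Fern → Orwell → Grove → Spruce → Thorn: 6+29+17+7+27+15 = 101
Thorn → Vale → Fern → Orwell → Spruce → Grove → Thorn: 6+29+17+20+27+26 = 125
Thorn → Vale → Fern → Spruce → Grove → Orwell → Thorn: 6+29+36+27+7+22 = 127
Thorn → Vale → Fern → Spruce → Orwell → Grove → Thorn: 6+29+36+20+7+26 = 124
Thorn → Vale → Grove → Fern → Orwell → Spruce → Thorn: 6+32+24+17+20+15 = 114
Thorn → Vale → Grove → Fern → Spruce → Orwell → Thorn: 6+32+24+36+20+22 = 140
Thorn → Vale → Grove → Orwell → Fern → Spruce → Thorn: 6+32+7+17+36+15 = 113
Thorn → Vale → Grove → Orwell → Spruce → Fern → Thorn: 6+32+7+20+36+35 = 136
Thorn → Vale → Grove → Spruce → Fern → Orwell → Thorn: 6+32+27+36+17+22 = 140
Thorn → Vale → Grove → Spruce → Orwell → Fern → Thorn: 6+32+27+20+17+35 = 137
Thorn → Vale → Orwell → Fern → Grove → Spruce → Thorn: 6+28+17+24+27+15 = 117
Thorn → Vale → Orwell → Fern → Spruce → Grove → Thorn: 6+28+17+36+27+26 = 140
… (46 more)
The minimum is 101.
One optimal route: Thorn → Vale → Fern → Grove → Orwell → Spruce → Thorn (or its reverse).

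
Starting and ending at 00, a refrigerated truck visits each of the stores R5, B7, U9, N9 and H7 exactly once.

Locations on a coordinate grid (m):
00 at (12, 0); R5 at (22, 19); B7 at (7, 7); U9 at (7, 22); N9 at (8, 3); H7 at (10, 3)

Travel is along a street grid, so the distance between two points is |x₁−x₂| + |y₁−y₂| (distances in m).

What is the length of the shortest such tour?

74 m — the shortest possible round trip.

There are 60 distinct closed tours to check (reversals are equivalent).
00 → R5 → B7 → U9 → N9 → H7 → 00: 29+27+15+20+2+5 = 98
00 → R5 → B7 → U9 → H7 → N9 → 00: 29+27+15+22+2+7 = 102
00 → R5 → B7 → N9 → U9 → H7 → 00: 29+27+5+20+22+5 = 108
00 → R5 → B7 → N9 → H7 → U9 → 00: 29+27+5+2+22+27 = 112
00 → R5 → B7 → H7 → U9 → N9 → 00: 29+27+7+22+20+7 = 112
00 → R5 → B7 → H7 → N9 → U9 → 00: 29+27+7+2+20+27 = 112
00 → R5 → U9 → B7 → N9 → H7 → 00: 29+18+15+5+2+5 = 74
00 → R5 → U9 → B7 → H7 → N9 → 00: 29+18+15+7+2+7 = 78
00 → R5 → U9 → N9 → B7 → H7 → 00: 29+18+20+5+7+5 = 84
00 → R5 → U9 → N9 → H7 → B7 → 00: 29+18+20+2+7+12 = 88
00 → R5 → U9 → H7 → B7 → N9 → 00: 29+18+22+7+5+7 = 88
00 → R5 → U9 → H7 → N9 → B7 → 00: 29+18+22+2+5+12 = 88
00 → R5 → N9 → B7 → U9 → H7 → 00: 29+30+5+15+22+5 = 106
00 → R5 → N9 → B7 → H7 → U9 → 00: 29+30+5+7+22+27 = 120
… (46 more)
The minimum is 74.
One optimal route: 00 → R5 → U9 → B7 → N9 → H7 → 00 (or its reverse).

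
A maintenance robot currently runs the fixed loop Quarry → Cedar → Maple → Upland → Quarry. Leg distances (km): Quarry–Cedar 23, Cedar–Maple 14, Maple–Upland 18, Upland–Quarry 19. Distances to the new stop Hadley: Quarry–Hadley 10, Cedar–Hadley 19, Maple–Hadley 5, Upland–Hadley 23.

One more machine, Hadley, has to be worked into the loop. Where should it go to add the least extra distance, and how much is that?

Adding 6 km by placing Hadley on the Quarry–Cedar leg.

Insertion cost between consecutive stops i–j is d(i,Hadley) + d(Hadley,j) − d(i,j):
  between Quarry and Cedar: 10 + 19 − 23 = 6
  between Cedar and Maple: 19 + 5 − 14 = 10
  between Maple and Upland: 5 + 23 − 18 = 10
  between Upland and Quarry: 23 + 10 − 19 = 14
Cheapest insertion is between Quarry and Cedar, adding 6.
New total = 74 + 6 = 80.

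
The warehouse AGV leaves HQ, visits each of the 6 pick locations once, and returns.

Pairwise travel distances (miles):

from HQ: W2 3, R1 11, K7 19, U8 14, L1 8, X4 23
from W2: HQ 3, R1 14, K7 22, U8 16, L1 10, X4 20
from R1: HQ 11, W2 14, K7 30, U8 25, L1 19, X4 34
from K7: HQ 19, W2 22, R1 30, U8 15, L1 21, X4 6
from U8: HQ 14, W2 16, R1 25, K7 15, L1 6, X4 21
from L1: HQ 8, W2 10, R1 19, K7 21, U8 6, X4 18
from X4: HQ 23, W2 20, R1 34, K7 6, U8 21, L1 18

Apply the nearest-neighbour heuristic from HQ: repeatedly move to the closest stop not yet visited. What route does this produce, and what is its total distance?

Nearest-neighbour total = 85 miles; route HQ → W2 → L1 → U8 → K7 → X4 → R1 → HQ.

HQ → [W2:3 / L1:8 / R1:11 / U8:14 / K7:19 / X4:23] → W2 (3)
W2 → [L1:10 / R1:14 / U8:16 / X4:20 / K7:22] → L1 (10)
L1 → [U8:6 / X4:18 / R1:19 / K7:21] → U8 (6)
U8 → [K7:15 / X4:21 / R1:25] → K7 (15)
K7 → [X4:6 / R1:30] → X4 (6)
X4 → [R1:34] → R1 (34)
Return R1→HQ: 11.
Total = 3 + 10 + 6 + 15 + 6 + 34 + 11 = 85.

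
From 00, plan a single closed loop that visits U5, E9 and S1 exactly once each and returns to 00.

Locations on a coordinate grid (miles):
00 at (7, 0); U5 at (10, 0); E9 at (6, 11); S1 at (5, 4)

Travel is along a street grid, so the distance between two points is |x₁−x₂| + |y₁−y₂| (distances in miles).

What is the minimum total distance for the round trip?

Shortest round trip = 32 miles.

There are 3 distinct closed tours to check (reversals are equivalent).
00→U5→E9→S1→00: 3+15+8+6 = 32
00→U5→S1→E9→00: 3+9+8+12 = 32
00→E9→U5→S1→00: 12+15+9+6 = 42
The minimum is 32.
One optimal route: 00 → U5 → E9 → S1 → 00 (or its reverse).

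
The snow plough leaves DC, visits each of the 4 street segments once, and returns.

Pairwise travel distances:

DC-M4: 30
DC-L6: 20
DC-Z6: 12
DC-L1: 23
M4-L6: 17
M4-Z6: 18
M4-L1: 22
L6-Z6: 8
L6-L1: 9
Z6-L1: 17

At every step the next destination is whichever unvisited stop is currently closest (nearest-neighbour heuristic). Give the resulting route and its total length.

Total distance 81 via the nearest-neighbour route DC → Z6 → L6 → L1 → M4 → DC.

DC → [Z6:12 / L6:20 / L1:23 / M4:30] → Z6 (12)
Z6 → [L6:8 / L1:17 / M4:18] → L6 (8)
L6 → [L1:9 / M4:17] → L1 (9)
L1 → [M4:22] → M4 (22)
Return M4→DC: 30.
Total = 12 + 8 + 9 + 22 + 30 = 81.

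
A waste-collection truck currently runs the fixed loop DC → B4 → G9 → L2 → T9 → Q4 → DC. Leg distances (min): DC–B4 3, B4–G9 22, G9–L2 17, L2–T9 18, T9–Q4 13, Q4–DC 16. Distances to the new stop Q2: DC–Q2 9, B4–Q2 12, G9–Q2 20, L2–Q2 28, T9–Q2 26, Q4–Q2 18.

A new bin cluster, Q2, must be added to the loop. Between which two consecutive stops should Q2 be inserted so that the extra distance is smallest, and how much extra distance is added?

Insertion cost between consecutive stops i–j is d(i,Q2) + d(Q2,j) − d(i,j):
  between DC and B4: 9 + 12 − 3 = 18
  between B4 and G9: 12 + 20 − 22 = 10
  between G9 and L2: 20 + 28 − 17 = 31
  between L2 and T9: 28 + 26 − 18 = 36
  between T9 and Q4: 26 + 18 − 13 = 31
  between Q4 and DC: 18 + 9 − 16 = 11
Cheapest insertion is between B4 and G9, adding 10.
New total = 89 + 10 = 99.

Adding 10 min by placing Q2 on the B4–G9 leg.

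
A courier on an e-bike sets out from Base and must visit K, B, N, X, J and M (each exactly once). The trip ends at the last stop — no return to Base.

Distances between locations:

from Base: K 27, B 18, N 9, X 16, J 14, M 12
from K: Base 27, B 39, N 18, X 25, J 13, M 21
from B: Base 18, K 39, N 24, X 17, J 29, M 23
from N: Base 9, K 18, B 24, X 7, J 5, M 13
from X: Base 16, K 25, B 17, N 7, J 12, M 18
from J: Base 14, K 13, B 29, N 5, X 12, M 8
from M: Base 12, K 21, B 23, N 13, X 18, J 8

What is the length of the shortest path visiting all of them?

There are 6! = 720 possible orderings.
Base - K - B - N - X - J - M: 27+39+24+7+12+8 = 117
Base - K - B - N - X - M - J: 27+39+24+7+18+8 = 123
Base - K - B - N - J - X - M: 27+39+24+5+12+18 = 125
Base - K - B - N - J - M - X: 27+39+24+5+8+18 = 121
Base - K - B - N - M - X - J: 27+39+24+13+18+12 = 133
Base - K - B - N - M - J - X: 27+39+24+13+8+12 = 123
Base - K - B - X - N - J - M: 27+39+17+7+5+8 = 103
Base - K - B - X - N - M - J: 27+39+17+7+13+8 = 111
… (712 more)
Base - M - K - J - N - X - B: 12+21+13+5+7+17 = 75  ← best
The minimum is 75.
One shortest path: Base → M → K → J → N → X → B.

Shortest open route: 75.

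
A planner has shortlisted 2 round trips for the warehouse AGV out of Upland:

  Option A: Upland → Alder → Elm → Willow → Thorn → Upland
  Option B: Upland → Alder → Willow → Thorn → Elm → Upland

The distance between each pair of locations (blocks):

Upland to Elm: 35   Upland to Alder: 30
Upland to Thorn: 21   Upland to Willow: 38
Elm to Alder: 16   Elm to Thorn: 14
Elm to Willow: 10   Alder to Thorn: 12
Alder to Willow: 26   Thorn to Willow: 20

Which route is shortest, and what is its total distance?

97 blocks — Option A is the shortest.

Option A: 30 + 16 + 10 + 20 + 21 = 97
Option B: 30 + 26 + 20 + 14 + 35 = 125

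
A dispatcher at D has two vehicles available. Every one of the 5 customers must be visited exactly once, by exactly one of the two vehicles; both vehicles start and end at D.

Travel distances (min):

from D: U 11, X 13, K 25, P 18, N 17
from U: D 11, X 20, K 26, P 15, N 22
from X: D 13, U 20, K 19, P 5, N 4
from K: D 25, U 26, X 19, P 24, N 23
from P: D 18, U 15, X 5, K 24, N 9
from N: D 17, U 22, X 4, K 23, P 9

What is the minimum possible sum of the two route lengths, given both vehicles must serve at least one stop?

Check every non-empty split of the stops between the two vehicles; for each half take its own optimal tour:
  {U} + {X, K, P, N}: 22 + 75 = 97
  {X} + {U, K, P, N}: 26 + 83 = 109
  {U, X} + {K, P, N}: 44 + 75 = 119
  {K} + {U, X, P, N}: 50 + 52 = 102
  {U, K} + {X, P, N}: 62 + 44 = 106
  {X, K} + {U, P, N}: 57 + 52 = 109
  … (15 splits in total)
Best: vehicle 1 D → U → D = 22; vehicle 2 D → X → P → N → K → D = 75; combined 97.

Minimum combined distance: 97 min.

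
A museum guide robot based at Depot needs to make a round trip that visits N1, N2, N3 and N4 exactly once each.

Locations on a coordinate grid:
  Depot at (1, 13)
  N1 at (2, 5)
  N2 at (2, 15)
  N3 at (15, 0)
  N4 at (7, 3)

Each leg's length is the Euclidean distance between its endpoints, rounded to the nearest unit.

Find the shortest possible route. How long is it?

Shortest round trip = 44.

There are 12 distinct closed tours to check (reversals are equivalent).
Depot → N1 → N2 → N3 → N4 → Depot: 8+10+20+9+12 = 59
Depot → N1 → N2 → N4 → N3 → Depot: 8+10+13+9+19 = 59
Depot → N1 → N3 → N2 → N4 → Depot: 8+14+20+13+12 = 67
Depot → N1 → N3 → N4 → N2 → Depot: 8+14+9+13+2 = 46
Depot → N1 → N4 → N2 → N3 → Depot: 8+5+13+20+19 = 65
Depot → N1 → N4 → N3 → N2 → Depot: 8+5+9+20+2 = 44
Depot → N2 → N1 → N3 → N4 → Depot: 2+10+14+9+12 = 47
Depot → N2 → N1 → N4 → N3 → Depot: 2+10+5+9+19 = 45
Depot → N2 → N3 → N1 → N4 → Depot: 2+20+14+5+12 = 53
Depot → N2 → N4 → N1 → N3 → Depot: 2+13+5+14+19 = 53
Depot → N3 → N1 → N2 → N4 → Depot: 19+14+10+13+12 = 68
Depot → N3 → N2 → N1 → N4 → Depot: 19+20+10+5+12 = 66
The minimum is 44.
One optimal route: Depot → N1 → N4 → N3 → N2 → Depot (or its reverse).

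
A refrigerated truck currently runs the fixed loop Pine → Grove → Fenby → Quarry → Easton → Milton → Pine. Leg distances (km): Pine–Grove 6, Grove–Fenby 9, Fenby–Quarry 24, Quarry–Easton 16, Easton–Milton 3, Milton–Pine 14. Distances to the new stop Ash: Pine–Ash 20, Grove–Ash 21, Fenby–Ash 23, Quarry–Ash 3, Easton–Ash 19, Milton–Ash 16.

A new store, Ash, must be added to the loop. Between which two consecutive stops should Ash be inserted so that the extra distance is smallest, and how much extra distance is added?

Minimum extra distance: 2 km, inserting Ash between Fenby and Quarry.

Insertion cost between consecutive stops i–j is d(i,Ash) + d(Ash,j) − d(i,j):
  between Pine and Grove: 20 + 21 − 6 = 35
  between Grove and Fenby: 21 + 23 − 9 = 35
  between Fenby and Quarry: 23 + 3 − 24 = 2
  between Quarry and Easton: 3 + 19 − 16 = 6
  between Easton and Milton: 19 + 16 − 3 = 32
  between Milton and Pine: 16 + 20 − 14 = 22
Cheapest insertion is between Fenby and Quarry, adding 2.
New total = 72 + 2 = 74.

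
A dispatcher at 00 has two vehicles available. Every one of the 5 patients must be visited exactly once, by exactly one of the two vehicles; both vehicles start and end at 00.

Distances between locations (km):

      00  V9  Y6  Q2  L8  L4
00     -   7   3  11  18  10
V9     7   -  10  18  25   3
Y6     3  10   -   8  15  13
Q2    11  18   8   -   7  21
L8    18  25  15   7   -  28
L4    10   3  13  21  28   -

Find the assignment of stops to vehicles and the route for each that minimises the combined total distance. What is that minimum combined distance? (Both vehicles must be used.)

56 km — the smallest possible combined total.

Check every non-empty split of the stops between the two vehicles; for each half take its own optimal tour:
  {V9} + {Y6, Q2, L8, L4}: 14 + 56 = 70
  {Y6} + {V9, Q2, L8, L4}: 6 + 56 = 62
  {V9, Y6} + {Q2, L8, L4}: 20 + 56 = 76
  {Q2} + {V9, Y6, L8, L4}: 22 + 56 = 78
  {V9, Q2} + {Y6, L8, L4}: 36 + 56 = 92
  {Y6, Q2} + {V9, L8, L4}: 22 + 56 = 78
  … (15 splits in total)
  {Y6, Q2, L8} + {V9, L4}: 36 + 20 = 56  ← best
Best: vehicle 1 00 → Y6 → Q2 → L8 → 00 = 36; vehicle 2 00 → V9 → L4 → 00 = 20; combined 56.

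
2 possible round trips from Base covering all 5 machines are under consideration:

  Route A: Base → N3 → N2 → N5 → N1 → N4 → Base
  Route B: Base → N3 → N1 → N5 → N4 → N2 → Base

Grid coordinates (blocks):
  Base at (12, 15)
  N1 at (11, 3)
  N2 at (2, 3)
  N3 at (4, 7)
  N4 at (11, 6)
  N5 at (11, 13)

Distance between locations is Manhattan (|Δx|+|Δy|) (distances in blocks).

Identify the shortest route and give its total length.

64 blocks — Route A is the shortest.

Route A: 16 + 6 + 19 + 10 + 3 + 10 = 64
Route B: 16 + 11 + 10 + 7 + 12 + 22 = 78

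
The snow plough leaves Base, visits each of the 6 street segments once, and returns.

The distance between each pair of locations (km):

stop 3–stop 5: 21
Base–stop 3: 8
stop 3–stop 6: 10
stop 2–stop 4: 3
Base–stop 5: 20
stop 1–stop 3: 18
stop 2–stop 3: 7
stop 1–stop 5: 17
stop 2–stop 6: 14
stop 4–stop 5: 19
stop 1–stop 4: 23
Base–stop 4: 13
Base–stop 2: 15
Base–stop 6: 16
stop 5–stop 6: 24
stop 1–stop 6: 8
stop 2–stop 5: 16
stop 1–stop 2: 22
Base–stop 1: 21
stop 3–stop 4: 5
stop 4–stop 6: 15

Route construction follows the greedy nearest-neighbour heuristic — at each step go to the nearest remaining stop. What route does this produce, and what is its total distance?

Total distance 75 km via the nearest-neighbour route Base → stop 3 → stop 4 → stop 2 → stop 6 → stop 1 → stop 5 → Base.

Base → [stop 3:8 / stop 4:13 / stop 2:15 / stop 6:16 / stop 5:20 / stop 1:21] → stop 3 (8)
stop 3 → [stop 4:5 / stop 2:7 / stop 6:10 / stop 1:18 / stop 5:21] → stop 4 (5)
stop 4 → [stop 2:3 / stop 6:15 / stop 5:19 / stop 1:23] → stop 2 (3)
stop 2 → [stop 6:14 / stop 5:16 / stop 1:22] → stop 6 (14)
stop 6 → [stop 1:8 / stop 5:24] → stop 1 (8)
stop 1 → [stop 5:17] → stop 5 (17)
Return stop 5→Base: 20.
Total = 8 + 5 + 3 + 14 + 8 + 17 + 20 = 75.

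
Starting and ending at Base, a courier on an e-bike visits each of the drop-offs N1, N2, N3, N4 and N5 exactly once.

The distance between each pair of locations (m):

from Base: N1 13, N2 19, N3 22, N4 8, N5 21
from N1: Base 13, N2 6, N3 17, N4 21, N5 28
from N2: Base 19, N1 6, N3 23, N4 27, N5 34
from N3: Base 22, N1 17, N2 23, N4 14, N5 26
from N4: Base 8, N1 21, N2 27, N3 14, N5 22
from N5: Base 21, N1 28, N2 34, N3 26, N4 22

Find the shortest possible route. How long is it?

Shortest round trip = 98 m.

With 5 stops there are 5!/2 = 60 distinct round trips (a route and its reverse cost the same).
Base-N1-N2-N3-N4-N5-Base: 13+6+23+14+22+21 = 99
Base-N1-N2-N3-N5-N4-Base: 13+6+23+26+22+8 = 98
Base-N1-N2-N4-N3-N5-Base: 13+6+27+14+26+21 = 107
Base-N1-N2-N4-N5-N3-Base: 13+6+27+22+26+22 = 116
Base-N1-N2-N5-N3-N4-Base: 13+6+34+26+14+8 = 101
Base-N1-N2-N5-N4-N3-Base: 13+6+34+22+14+22 = 111
Base-N1-N3-N2-N4-N5-Base: 13+17+23+27+22+21 = 123
Base-N1-N3-N2-N5-N4-Base: 13+17+23+34+22+8 = 117
Base-N1-N3-N4-N2-N5-Base: 13+17+14+27+34+21 = 126
Base-N1-N3-N4-N5-N2-Base: 13+17+14+22+34+19 = 119
Base-N1-N3-N5-N2-N4-Base: 13+17+26+34+27+8 = 125
Base-N1-N3-N5-N4-N2-Base: 13+17+26+22+27+19 = 124
Base-N1-N4-N2-N3-N5-Base: 13+21+27+23+26+21 = 131
Base-N1-N4-N2-N5-N3-Base: 13+21+27+34+26+22 = 143
… (46 more)
The minimum is 98.
One optimal route: Base → N1 → N2 → N3 → N5 → N4 → Base (or its reverse).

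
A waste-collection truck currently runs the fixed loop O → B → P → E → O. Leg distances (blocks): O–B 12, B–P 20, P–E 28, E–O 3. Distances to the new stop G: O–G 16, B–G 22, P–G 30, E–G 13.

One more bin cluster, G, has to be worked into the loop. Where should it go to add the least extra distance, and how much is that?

Adding 15 blocks by placing G on the P–E leg.

Insertion cost between consecutive stops i–j is d(i,G) + d(G,j) − d(i,j):
  between O and B: 16 + 22 − 12 = 26
  between B and P: 22 + 30 − 20 = 32
  between P and E: 30 + 13 − 28 = 15
  between E and O: 13 + 16 − 3 = 26
Cheapest insertion is between P and E, adding 15.
New total = 63 + 15 = 78.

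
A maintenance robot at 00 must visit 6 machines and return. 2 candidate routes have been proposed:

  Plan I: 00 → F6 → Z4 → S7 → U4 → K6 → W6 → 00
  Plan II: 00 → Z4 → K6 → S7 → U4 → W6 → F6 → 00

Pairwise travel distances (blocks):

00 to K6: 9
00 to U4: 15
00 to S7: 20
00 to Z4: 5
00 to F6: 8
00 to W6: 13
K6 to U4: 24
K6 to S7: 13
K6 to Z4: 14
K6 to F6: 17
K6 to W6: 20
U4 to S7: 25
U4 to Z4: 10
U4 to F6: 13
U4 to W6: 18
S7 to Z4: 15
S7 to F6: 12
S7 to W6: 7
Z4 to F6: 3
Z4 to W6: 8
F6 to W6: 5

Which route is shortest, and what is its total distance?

Plan I: 8 + 3 + 15 + 25 + 24 + 20 + 13 = 108
Plan II: 5 + 14 + 13 + 25 + 18 + 5 + 8 = 88

Shortest is Plan II, total 88 blocks.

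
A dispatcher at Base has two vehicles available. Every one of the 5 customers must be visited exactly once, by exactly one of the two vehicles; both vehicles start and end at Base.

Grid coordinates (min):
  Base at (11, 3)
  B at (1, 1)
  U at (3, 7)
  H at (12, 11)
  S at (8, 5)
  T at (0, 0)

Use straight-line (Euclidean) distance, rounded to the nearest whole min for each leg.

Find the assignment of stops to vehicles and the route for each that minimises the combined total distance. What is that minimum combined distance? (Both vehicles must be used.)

Minimum combined distance: 43 min.

Try each way of splitting the stops between the two vehicles (each non-empty) and, for each split, find the best tour for each vehicle:
  {B} + {U, H, S, T}: 20 + 39 = 59
  {U} + {B, H, S, T}: 18 + 35 = 53
  {B, U} + {H, S, T}: 25 + 35 = 60
  {H} + {B, U, S, T}: 16 + 27 = 43
  {B, H} + {U, S, T}: 33 + 28 = 61
  {U, H} + {B, S, T}: 27 + 24 = 51
  … (15 splits in total)
Best: vehicle 1 Base → H → Base = 16; vehicle 2 Base → S → U → B → T → Base = 27; combined 43.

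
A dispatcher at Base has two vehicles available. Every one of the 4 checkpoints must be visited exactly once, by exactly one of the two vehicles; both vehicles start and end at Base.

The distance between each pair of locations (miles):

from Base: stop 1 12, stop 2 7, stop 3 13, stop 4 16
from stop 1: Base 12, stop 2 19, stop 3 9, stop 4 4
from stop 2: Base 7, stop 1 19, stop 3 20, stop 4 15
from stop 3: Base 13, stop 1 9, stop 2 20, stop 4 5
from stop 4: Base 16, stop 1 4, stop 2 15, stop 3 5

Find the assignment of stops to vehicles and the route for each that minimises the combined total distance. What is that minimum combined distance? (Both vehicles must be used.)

48 miles — the smallest possible combined total.

There are 2^3 − 1 = 7 ways to divide the 4 stops into two non-empty groups. For each, the best each vehicle can do is its own shortest tour through its group:
  {stop 1} + {stop 2, stop 3, stop 4}: 24 + 40 = 64
  {stop 2} + {stop 1, stop 3, stop 4}: 14 + 34 = 48
  {stop 1, stop 2} + {stop 3, stop 4}: 38 + 34 = 72
  {stop 3} + {stop 1, stop 2, stop 4}: 26 + 38 = 64
  {stop 1, stop 3} + {stop 2, stop 4}: 34 + 38 = 72
  {stop 2, stop 3} + {stop 1, stop 4}: 40 + 32 = 72
  … (7 splits in total)
Best: vehicle 1 Base → stop 2 → Base = 14; vehicle 2 Base → stop 1 → stop 4 → stop 3 → Base = 34; combined 48.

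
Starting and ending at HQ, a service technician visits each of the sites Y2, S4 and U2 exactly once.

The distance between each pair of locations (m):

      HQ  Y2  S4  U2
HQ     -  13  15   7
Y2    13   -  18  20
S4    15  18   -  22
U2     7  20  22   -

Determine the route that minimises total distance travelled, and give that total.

Minimum total distance: 60 m.

HQ→Y2→S4→U2→HQ: 13+18+22+7 = 60
HQ→Y2→U2→S4→HQ: 13+20+22+15 = 70
HQ→S4→Y2→U2→HQ: 15+18+20+7 = 60
The minimum is 60.
One optimal route: HQ → Y2 → S4 → U2 → HQ (or its reverse).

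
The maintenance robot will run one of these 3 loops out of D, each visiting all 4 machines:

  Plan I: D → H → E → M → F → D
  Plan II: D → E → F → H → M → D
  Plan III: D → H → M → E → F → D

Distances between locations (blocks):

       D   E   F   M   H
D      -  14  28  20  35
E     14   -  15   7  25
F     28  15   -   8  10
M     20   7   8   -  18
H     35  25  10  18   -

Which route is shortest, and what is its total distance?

Plan I: 35 + 25 + 7 + 8 + 28 = 103
Plan II: 14 + 15 + 10 + 18 + 20 = 77
Plan III: 35 + 18 + 7 + 15 + 28 = 103

77 blocks — Plan II is the shortest.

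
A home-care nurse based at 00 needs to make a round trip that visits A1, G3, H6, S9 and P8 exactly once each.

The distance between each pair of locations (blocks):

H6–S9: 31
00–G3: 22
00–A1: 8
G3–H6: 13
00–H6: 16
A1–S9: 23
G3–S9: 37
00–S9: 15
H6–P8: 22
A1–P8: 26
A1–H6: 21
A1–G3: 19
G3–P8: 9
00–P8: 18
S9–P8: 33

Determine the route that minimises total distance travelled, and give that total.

99 blocks — the shortest possible round trip.

With 5 stops there are 5!/2 = 60 distinct round trips (a route and its reverse cost the same).
00-A1-G3-H6-S9-P8-00: 8+19+13+31+33+18 = 122
00-A1-G3-H6-P8-S9-00: 8+19+13+22+33+15 = 110
00-A1-G3-S9-H6-P8-00: 8+19+37+31+22+18 = 135
00-A1-G3-S9-P8-H6-00: 8+19+37+33+22+16 = 135
00-A1-G3-P8-H6-S9-00: 8+19+9+22+31+15 = 104
00-A1-G3-P8-S9-H6-00: 8+19+9+33+31+16 = 116
00-A1-H6-G3-S9-P8-00: 8+21+13+37+33+18 = 130
00-A1-H6-G3-P8-S9-00: 8+21+13+9+33+15 = 99
00-A1-H6-S9-G3-P8-00: 8+21+31+37+9+18 = 124
00-A1-H6-S9-P8-G3-00: 8+21+31+33+9+22 = 124
00-A1-H6-P8-G3-S9-00: 8+21+22+9+37+15 = 112
00-A1-H6-P8-S9-G3-00: 8+21+22+33+37+22 = 143
00-A1-S9-G3-H6-P8-00: 8+23+37+13+22+18 = 121
00-A1-S9-G3-P8-H6-00: 8+23+37+9+22+16 = 115
… (46 more)
The minimum is 99.
One optimal route: 00 → A1 → H6 → G3 → P8 → S9 → 00 (or its reverse).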